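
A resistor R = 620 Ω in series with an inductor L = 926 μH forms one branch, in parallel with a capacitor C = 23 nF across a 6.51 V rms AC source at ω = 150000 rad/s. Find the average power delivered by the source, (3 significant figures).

65.1 mW

X_L = ωL = 139 Ω
X_C = 1/(ωC) = 290 Ω
Branch 1 (R+jX_L): Z₁ = 620 + j139 Ω, |Z₁| = 635 Ω
Branch 2 (−jX_C): Z₂ = −j290 Ω
Parallel: Z = Z₁Z₂/(Z₁+Z₂), |Z| = 289 Ω, ∠Z = -63.7°
I = V/|Z| = 22.6 mA
P = VI cos φ = 6.51 × 0.0226 × cos(-63.7°) = 65.1 mW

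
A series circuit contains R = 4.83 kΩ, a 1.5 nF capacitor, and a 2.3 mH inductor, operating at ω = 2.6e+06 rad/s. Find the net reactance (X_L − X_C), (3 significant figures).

5720 Ω

X_L = ωL = 5980 Ω
X_C = 1/(ωC) = 256 Ω
X = 5980 − 256 = 5720 Ω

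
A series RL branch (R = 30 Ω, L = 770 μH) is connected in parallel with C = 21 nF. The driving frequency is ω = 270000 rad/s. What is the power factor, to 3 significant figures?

0.579

X_L = ωL = 208 Ω
X_C = 1/(ωC) = 176 Ω
Branch 1 (R+jX_L): Z₁ = 30.0 + j208 Ω, |Z₁| = 210 Ω
Branch 2 (−jX_C): Z₂ = −j176 Ω
Parallel: Z = Z₁Z₂/(Z₁+Z₂), |Z| = 851 Ω, ∠Z = -54.6°
cos φ = cos(-54.6°) = 0.579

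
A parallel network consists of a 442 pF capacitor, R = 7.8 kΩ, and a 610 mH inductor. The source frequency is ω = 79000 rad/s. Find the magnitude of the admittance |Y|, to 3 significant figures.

129 μS

X_L = ωL = 48200 Ω
X_C = 1/(ωC) = 28600 Ω
Parallel: admittances add. Y = 1/R + 1/(jωL) + jωC
Y = (0.000128 + j1.42e-05) S
|Y| = 0.000129 S → |Z| = 1/|Y| = 7750 Ω, ∠Z = −∠Y = -6.31°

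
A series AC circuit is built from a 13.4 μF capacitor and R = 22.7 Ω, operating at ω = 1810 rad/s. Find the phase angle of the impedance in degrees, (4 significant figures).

X_C = 1/(ωC) = 41.23 Ω
Z = 22.70 − j41.23 Ω
|Z| = √(22.70² + 41.23²) = 47.07 Ω
∠Z = arctan(-41.23/22.70) = -61.16°

-61.16°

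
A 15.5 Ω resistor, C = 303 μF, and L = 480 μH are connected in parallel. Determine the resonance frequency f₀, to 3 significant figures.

ω₀ = 1/√(LC) = 1/√(0.00048 × 0.000303) = 2622 rad/s
f₀ = ω₀/(2π) = 417 Hz

417 Hz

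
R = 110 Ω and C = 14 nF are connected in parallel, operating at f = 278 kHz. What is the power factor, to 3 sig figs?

0.348

ω = 2πf = 1.747e+06 rad/s
X_C = 1/(ωC) = 40.9 Ω
Parallel: admittances add. Y = 1/R + jωC
Y = (0.00909 + j0.0245) S
|Y| = 0.0261 S → |Z| = 1/|Y| = 38.3 Ω, ∠Z = −∠Y = -69.6°
cos φ = cos(-69.6°) = 0.348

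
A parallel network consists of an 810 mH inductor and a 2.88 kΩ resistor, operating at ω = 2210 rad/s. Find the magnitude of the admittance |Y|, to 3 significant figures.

X_L = ωL = 1790 Ω
Parallel: admittances add. Y = 1/R + 1/(jωL)
Y = (0.000347 − j0.000559) S
|Y| = 0.000658 S → |Z| = 1/|Y| = 1520 Ω, ∠Z = −∠Y = 58.1°

658 μS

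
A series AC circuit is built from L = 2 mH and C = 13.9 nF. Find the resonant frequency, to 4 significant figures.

ω₀ = 1/√(LC) = 1/√(0.002 × 1.39e-08) = 189700 rad/s
f₀ = ω₀/(2π) = 30.19 kHz

30.19 kHz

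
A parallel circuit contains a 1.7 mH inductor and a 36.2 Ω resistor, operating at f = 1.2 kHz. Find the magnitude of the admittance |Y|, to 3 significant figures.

82.8 mS

ω = 2πf = 7540 rad/s
X_L = ωL = 12.8 Ω
Parallel: admittances add. Y = 1/R + 1/(jωL)
Y = (0.0276 − j0.0780) S
|Y| = 0.0828 S → |Z| = 1/|Y| = 12.1 Ω, ∠Z = −∠Y = 70.5°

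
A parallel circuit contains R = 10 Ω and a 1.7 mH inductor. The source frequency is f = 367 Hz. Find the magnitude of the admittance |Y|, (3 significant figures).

ω = 2πf = 2306 rad/s
X_L = ωL = 3.92 Ω
Parallel: admittances add. Y = 1/R + 1/(jωL)
Y = (0.100 − j0.255) S
|Y| = 0.274 S → |Z| = 1/|Y| = 3.65 Ω, ∠Z = −∠Y = 68.6°

274 mS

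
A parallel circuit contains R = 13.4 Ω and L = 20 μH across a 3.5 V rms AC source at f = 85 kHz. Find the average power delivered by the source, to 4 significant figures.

914.2 mW

ω = 2πf = 534100 rad/s
X_L = ωL = 10.68 Ω
Parallel: admittances add. Y = 1/R + 1/(jωL)
Y = (0.07463 − j0.09362) S
|Y| = 0.1197 S → |Z| = 1/|Y| = 8.353 Ω, ∠Z = −∠Y = 51.44°
I = V/|Z| = 419.0 mA
P = VI cos φ = 3.5 × 0.4190 × cos(51.44°) = 914.2 mW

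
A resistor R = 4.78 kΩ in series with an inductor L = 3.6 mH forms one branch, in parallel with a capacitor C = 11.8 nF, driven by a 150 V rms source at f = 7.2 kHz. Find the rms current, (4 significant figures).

85.00 mA

ω = 2πf = 45240 rad/s
X_L = ωL = 162.9 Ω
X_C = 1/(ωC) = 1873 Ω
Branch 1 (R+jX_L): Z₁ = 4780 + j162.9 Ω, |Z₁| = 4783 Ω
Branch 2 (−jX_C): Z₂ = −j1873 Ω
Parallel: Z = Z₁Z₂/(Z₁+Z₂), |Z| = 1765 Ω, ∠Z = -68.36°
I = V/|Z| = 150/1765 = 85.00 mA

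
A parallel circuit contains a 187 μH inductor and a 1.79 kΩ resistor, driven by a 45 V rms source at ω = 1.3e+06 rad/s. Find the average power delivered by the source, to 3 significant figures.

X_L = ωL = 243 Ω
Parallel: admittances add. Y = 1/R + 1/(jωL)
Y = (0.000559 − j0.00411) S
|Y| = 0.00415 S → |Z| = 1/|Y| = 241 Ω, ∠Z = −∠Y = 82.3°
I = V/|Z| = 187 mA
P = VI cos φ = 45 × 0.187 × cos(82.3°) = 1.13 W

1.13 W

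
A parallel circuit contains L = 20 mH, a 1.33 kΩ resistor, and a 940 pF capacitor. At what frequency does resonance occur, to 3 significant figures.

ω₀ = 1/√(LC) = 1/√(0.02 × 9.4e-10) = 230600 rad/s
f₀ = ω₀/(2π) = 36.7 kHz

36.7 kHz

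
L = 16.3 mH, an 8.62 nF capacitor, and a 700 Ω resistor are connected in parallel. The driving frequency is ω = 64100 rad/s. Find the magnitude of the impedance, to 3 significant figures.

X_L = ωL = 1040 Ω
X_C = 1/(ωC) = 1810 Ω
Parallel: admittances add. Y = 1/R + 1/(jωL) + jωC
Y = (0.00143 − j0.000405) S
|Y| = 0.00148 S → |Z| = 1/|Y| = 674 Ω, ∠Z = −∠Y = 15.8°

674 Ω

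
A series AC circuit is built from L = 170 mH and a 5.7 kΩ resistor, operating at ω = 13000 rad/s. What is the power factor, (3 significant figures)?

0.932

X_L = ωL = 2210 Ω
Z = 5700 + j2210 Ω
|Z| = √(5700² + 2210²) = 6110 Ω
∠Z = arctan(2210/5700) = 21.2°
cos φ = cos(21.2°) = 0.932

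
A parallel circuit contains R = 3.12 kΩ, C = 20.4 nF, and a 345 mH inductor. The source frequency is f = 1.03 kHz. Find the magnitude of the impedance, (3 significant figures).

2220 Ω

ω = 2πf = 6472 rad/s
X_L = ωL = 2230 Ω
X_C = 1/(ωC) = 7570 Ω
Parallel: admittances add. Y = 1/R + 1/(jωL) + jωC
Y = (0.000321 − j0.000316) S
|Y| = 0.000450 S → |Z| = 1/|Y| = 2220 Ω, ∠Z = −∠Y = 44.6°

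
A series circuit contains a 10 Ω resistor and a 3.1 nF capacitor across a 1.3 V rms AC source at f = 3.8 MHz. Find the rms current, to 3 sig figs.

ω = 2πf = 2.388e+07 rad/s
X_C = 1/(ωC) = 13.5 Ω
Z = 10.0 − j13.5 Ω
|Z| = √(10.0² + 13.5²) = 16.8 Ω
I = V/|Z| = 1.3/16.8 = 77.3 mA

77.3 mA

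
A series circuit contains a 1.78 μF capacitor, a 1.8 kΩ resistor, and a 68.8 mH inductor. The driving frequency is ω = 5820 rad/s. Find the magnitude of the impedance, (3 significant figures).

X_L = ωL = 400 Ω
X_C = 1/(ωC) = 96.5 Ω
Net reactance X = X_L − X_C = 304 Ω
Z = 1800 + j304 Ω
|Z| = √(1800² + 304²) = 1830 Ω

1830 Ω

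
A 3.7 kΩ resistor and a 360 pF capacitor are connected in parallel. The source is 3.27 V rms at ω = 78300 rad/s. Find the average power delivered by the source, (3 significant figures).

X_C = 1/(ωC) = 35500 Ω
Parallel: admittances add. Y = 1/R + jωC
Y = (0.000270 + j2.82e-05) S
|Y| = 0.000272 S → |Z| = 1/|Y| = 3680 Ω, ∠Z = −∠Y = -5.95°
I = V/|Z| = 889 μA
P = VI cos φ = 3.27 × 0.000889 × cos(-5.95°) = 2.89 mW

2.89 mW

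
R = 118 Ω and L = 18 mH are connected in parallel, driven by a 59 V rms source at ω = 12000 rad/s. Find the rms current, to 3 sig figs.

570 mA

X_L = ωL = 216 Ω
Parallel: admittances add. Y = 1/R + 1/(jωL)
Y = (0.00847 − j0.00463) S
|Y| = 0.00966 S → |Z| = 1/|Y| = 104 Ω, ∠Z = −∠Y = 28.6°
I = V/|Z| = 59/104 = 570 mA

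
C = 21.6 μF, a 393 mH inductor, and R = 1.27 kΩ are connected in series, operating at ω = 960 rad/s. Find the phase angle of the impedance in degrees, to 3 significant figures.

X_L = ωL = 377 Ω
X_C = 1/(ωC) = 48.2 Ω
Net reactance X = X_L − X_C = 329 Ω
Z = 1270 + j329 Ω
|Z| = √(1270² + 329²) = 1310 Ω
∠Z = arctan(329/1270) = 14.5°

14.5°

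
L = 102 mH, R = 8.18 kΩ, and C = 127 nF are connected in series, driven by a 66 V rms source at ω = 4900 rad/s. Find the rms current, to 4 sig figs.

7.996 mA

X_L = ωL = 499.8 Ω
X_C = 1/(ωC) = 1607 Ω
Net reactance X = X_L − X_C = -1107 Ω
Z = 8180 − j1107 Ω
|Z| = √(8180² + 1107²) = 8255 Ω
I = V/|Z| = 66/8255 = 7.996 mA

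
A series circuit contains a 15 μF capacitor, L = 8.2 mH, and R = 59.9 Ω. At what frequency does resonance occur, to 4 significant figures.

453.8 Hz

ω₀ = 1/√(LC) = 1/√(0.0082 × 1.5e-05) = 2851 rad/s
f₀ = ω₀/(2π) = 453.8 Hz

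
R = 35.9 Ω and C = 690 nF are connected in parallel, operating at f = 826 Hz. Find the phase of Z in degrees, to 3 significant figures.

-7.33°

ω = 2πf = 5190 rad/s
X_C = 1/(ωC) = 279 Ω
Parallel: admittances add. Y = 1/R + jωC
Y = (0.0279 + j0.00358) S
|Y| = 0.0281 S → |Z| = 1/|Y| = 35.6 Ω, ∠Z = −∠Y = -7.33°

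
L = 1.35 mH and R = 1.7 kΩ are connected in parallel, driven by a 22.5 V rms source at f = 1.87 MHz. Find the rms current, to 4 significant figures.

13.31 mA

ω = 2πf = 1.175e+07 rad/s
X_L = ωL = 15860 Ω
Parallel: admittances add. Y = 1/R + 1/(jωL)
Y = (0.0005882 − j6.304e-05) S
|Y| = 0.0005916 S → |Z| = 1/|Y| = 1690 Ω, ∠Z = −∠Y = 6.117°
I = V/|Z| = 22.5/1690 = 13.31 mA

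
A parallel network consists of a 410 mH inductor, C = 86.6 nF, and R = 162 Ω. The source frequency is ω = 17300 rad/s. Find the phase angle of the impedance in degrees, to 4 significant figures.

X_L = ωL = 7093 Ω
X_C = 1/(ωC) = 667.5 Ω
Parallel: admittances add. Y = 1/R + 1/(jωL) + jωC
Y = (0.006173 + j0.001357) S
|Y| = 0.006320 S → |Z| = 1/|Y| = 158.2 Ω, ∠Z = −∠Y = -12.40°

-12.40°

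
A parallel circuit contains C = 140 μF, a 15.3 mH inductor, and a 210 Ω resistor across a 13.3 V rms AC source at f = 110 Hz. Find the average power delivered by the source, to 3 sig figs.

842 mW

ω = 2πf = 691.2 rad/s
X_L = ωL = 10.6 Ω
X_C = 1/(ωC) = 10.3 Ω
Parallel: admittances add. Y = 1/R + 1/(jωL) + jωC
Y = (0.00476 + j0.00219) S
|Y| = 0.00524 S → |Z| = 1/|Y| = 191 Ω, ∠Z = −∠Y = -24.7°
I = V/|Z| = 69.7 mA
P = VI cos φ = 13.3 × 0.0697 × cos(-24.7°) = 842 mW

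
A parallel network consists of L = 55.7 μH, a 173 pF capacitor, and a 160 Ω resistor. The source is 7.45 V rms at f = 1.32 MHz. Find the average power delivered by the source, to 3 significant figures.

347 mW

ω = 2πf = 8.294e+06 rad/s
X_L = ωL = 462 Ω
X_C = 1/(ωC) = 697 Ω
Parallel: admittances add. Y = 1/R + 1/(jωL) + jωC
Y = (0.00625 − j0.000730) S
|Y| = 0.00629 S → |Z| = 1/|Y| = 159 Ω, ∠Z = −∠Y = 6.66°
I = V/|Z| = 46.9 mA
P = VI cos φ = 7.45 × 0.0469 × cos(6.66°) = 347 mW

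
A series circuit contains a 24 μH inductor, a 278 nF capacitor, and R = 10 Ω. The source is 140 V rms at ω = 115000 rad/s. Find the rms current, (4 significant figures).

X_L = ωL = 2.760 Ω
X_C = 1/(ωC) = 31.28 Ω
Net reactance X = X_L − X_C = -28.52 Ω
Z = 10.00 − j28.52 Ω
|Z| = √(10.00² + 28.52²) = 30.22 Ω
I = V/|Z| = 140/30.22 = 4.632 A

4.632 A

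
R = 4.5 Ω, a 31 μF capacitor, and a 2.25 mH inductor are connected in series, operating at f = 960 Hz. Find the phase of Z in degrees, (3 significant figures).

ω = 2πf = 6032 rad/s
X_L = ωL = 13.6 Ω
X_C = 1/(ωC) = 5.35 Ω
Net reactance X = X_L − X_C = 8.22 Ω
Z = 4.50 + j8.22 Ω
|Z| = √(4.50² + 8.22²) = 9.37 Ω
∠Z = arctan(8.22/4.50) = 61.3°

61.3°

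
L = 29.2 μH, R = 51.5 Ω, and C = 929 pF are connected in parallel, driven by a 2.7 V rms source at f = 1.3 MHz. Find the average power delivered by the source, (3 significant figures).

142 mW

ω = 2πf = 8.168e+06 rad/s
X_L = ωL = 239 Ω
X_C = 1/(ωC) = 132 Ω
Parallel: admittances add. Y = 1/R + 1/(jωL) + jωC
Y = (0.0194 + j0.00340) S
|Y| = 0.0197 S → |Z| = 1/|Y| = 50.7 Ω, ∠Z = −∠Y = -9.92°
I = V/|Z| = 53.2 mA
P = VI cos φ = 2.7 × 0.0532 × cos(-9.92°) = 142 mW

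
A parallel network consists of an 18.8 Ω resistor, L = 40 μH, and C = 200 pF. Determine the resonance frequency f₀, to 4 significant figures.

ω₀ = 1/√(LC) = 1/√(4e-05 × 2e-10) = 1.118e+07 rad/s
f₀ = ω₀/(2π) = 1.779 MHz

1.779 MHz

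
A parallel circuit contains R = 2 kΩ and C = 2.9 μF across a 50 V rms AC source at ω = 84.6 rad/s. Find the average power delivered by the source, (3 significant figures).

1.25 W

X_C = 1/(ωC) = 4080 Ω
Parallel: admittances add. Y = 1/R + jωC
Y = (0.000500 + j0.000245) S
|Y| = 0.000557 S → |Z| = 1/|Y| = 1800 Ω, ∠Z = −∠Y = -26.1°
I = V/|Z| = 27.8 mA
P = VI cos φ = 50 × 0.0278 × cos(-26.1°) = 1.25 W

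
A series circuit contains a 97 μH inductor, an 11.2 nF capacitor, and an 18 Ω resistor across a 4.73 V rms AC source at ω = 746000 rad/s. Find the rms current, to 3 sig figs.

93.4 mA

X_L = ωL = 72.4 Ω
X_C = 1/(ωC) = 120 Ω
Net reactance X = X_L − X_C = -47.3 Ω
Z = 18.0 − j47.3 Ω
|Z| = √(18.0² + 47.3²) = 50.6 Ω
I = V/|Z| = 4.73/50.6 = 93.4 mA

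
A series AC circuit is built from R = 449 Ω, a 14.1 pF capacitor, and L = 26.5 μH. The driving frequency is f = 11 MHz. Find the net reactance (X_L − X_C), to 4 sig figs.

805.4 Ω

ω = 2πf = 6.912e+07 rad/s
X_L = ωL = 1832 Ω
X_C = 1/(ωC) = 1026 Ω
X = 1832 − 1026 = 805.4 Ω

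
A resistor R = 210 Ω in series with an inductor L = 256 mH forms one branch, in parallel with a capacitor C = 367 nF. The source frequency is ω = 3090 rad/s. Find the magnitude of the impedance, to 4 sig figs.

X_L = ωL = 791.0 Ω
X_C = 1/(ωC) = 881.8 Ω
Branch 1 (R+jX_L): Z₁ = 210.0 + j791.0 Ω, |Z₁| = 818.4 Ω
Branch 2 (−jX_C): Z₂ = −j881.8 Ω
Parallel: Z = Z₁Z₂/(Z₁+Z₂), |Z| = 3155 Ω, ∠Z = 8.508°

3155 Ω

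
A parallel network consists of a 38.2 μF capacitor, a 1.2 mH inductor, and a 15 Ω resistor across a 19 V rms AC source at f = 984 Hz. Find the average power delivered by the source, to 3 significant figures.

ω = 2πf = 6183 rad/s
X_L = ωL = 7.42 Ω
X_C = 1/(ωC) = 4.23 Ω
Parallel: admittances add. Y = 1/R + 1/(jωL) + jωC
Y = (0.0667 + j0.101) S
|Y| = 0.121 S → |Z| = 1/|Y| = 8.24 Ω, ∠Z = −∠Y = -56.7°
I = V/|Z| = 2.31 A
P = VI cos φ = 19 × 2.31 × cos(-56.7°) = 24.1 W

24.1 W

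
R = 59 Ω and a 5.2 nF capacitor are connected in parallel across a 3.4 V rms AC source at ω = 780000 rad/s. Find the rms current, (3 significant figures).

59.3 mA

X_C = 1/(ωC) = 247 Ω
Parallel: admittances add. Y = 1/R + jωC
Y = (0.0169 + j0.00406) S
|Y| = 0.0174 S → |Z| = 1/|Y| = 57.4 Ω, ∠Z = −∠Y = -13.5°
I = V/|Z| = 3.4/57.4 = 59.3 mA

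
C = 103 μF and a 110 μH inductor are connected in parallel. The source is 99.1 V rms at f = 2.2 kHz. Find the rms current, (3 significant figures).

ω = 2πf = 13820 rad/s
X_L = ωL = 1.52 Ω
X_C = 1/(ωC) = 0.702 Ω
Parallel: admittances add. Y = 1/(jωL) + jωC
Y = (0 + j0.766) S
|Y| = 0.766 S → |Z| = 1/|Y| = 1.31 Ω, ∠Z = −∠Y = -90.0°
I = V/|Z| = 99.1/1.31 = 75.9 A

75.9 A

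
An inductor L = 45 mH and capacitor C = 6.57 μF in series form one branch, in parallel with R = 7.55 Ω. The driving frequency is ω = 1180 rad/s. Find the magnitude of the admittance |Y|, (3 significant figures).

133 mS

X_L = ωL = 53.1 Ω
X_C = 1/(ωC) = 129 Ω
Branch 1: Z₁ = R = 7.55 Ω
Branch 2 (series LC): Z₂ = j(X_L − X_C) = −j75.9 Ω
Parallel: Z = Z₁Z₂/(Z₁+Z₂), |Z| = 7.51 Ω, ∠Z = -5.68°
|Y| = 1/|Z| = 133 mS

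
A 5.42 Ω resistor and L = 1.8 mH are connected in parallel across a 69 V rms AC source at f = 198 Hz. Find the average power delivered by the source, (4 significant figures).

878.4 W

ω = 2πf = 1244 rad/s
X_L = ωL = 2.239 Ω
Parallel: admittances add. Y = 1/R + 1/(jωL)
Y = (0.1845 − j0.4466) S
|Y| = 0.4832 S → |Z| = 1/|Y| = 2.070 Ω, ∠Z = −∠Y = 67.55°
I = V/|Z| = 33.34 A
P = VI cos φ = 69 × 33.34 × cos(67.55°) = 878.4 W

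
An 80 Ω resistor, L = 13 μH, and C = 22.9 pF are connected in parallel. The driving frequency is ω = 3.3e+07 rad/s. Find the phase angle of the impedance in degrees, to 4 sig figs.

7.183°

X_L = ωL = 429.0 Ω
X_C = 1/(ωC) = 1323 Ω
Parallel: admittances add. Y = 1/R + 1/(jωL) + jωC
Y = (0.01250 − j0.001575) S
|Y| = 0.01260 S → |Z| = 1/|Y| = 79.37 Ω, ∠Z = −∠Y = 7.183°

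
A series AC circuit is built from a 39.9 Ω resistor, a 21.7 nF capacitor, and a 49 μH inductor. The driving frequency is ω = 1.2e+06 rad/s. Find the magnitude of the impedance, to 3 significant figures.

X_L = ωL = 58.8 Ω
X_C = 1/(ωC) = 38.4 Ω
Net reactance X = X_L − X_C = 20.4 Ω
Z = 39.9 + j20.4 Ω
|Z| = √(39.9² + 20.4²) = 44.8 Ω

44.8 Ω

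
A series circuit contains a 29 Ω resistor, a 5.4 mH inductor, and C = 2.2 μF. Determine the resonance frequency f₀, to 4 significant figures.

1.460 kHz

ω₀ = 1/√(LC) = 1/√(0.0054 × 2.2e-06) = 9175 rad/s
f₀ = ω₀/(2π) = 1.460 kHz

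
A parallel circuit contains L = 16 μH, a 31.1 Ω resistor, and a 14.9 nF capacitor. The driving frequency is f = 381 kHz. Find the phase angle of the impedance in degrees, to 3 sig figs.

-16.6°

ω = 2πf = 2.394e+06 rad/s
X_L = ωL = 38.3 Ω
X_C = 1/(ωC) = 28.0 Ω
Parallel: admittances add. Y = 1/R + 1/(jωL) + jωC
Y = (0.0322 + j0.00956) S
|Y| = 0.0335 S → |Z| = 1/|Y| = 29.8 Ω, ∠Z = −∠Y = -16.6°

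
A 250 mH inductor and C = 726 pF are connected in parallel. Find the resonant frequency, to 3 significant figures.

ω₀ = 1/√(LC) = 1/√(0.25 × 7.26e-10) = 74230 rad/s
f₀ = ω₀/(2π) = 11.8 kHz

11.8 kHz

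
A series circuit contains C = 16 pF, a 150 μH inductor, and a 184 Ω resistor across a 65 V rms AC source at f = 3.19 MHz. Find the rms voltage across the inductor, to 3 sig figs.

ω = 2πf = 2.004e+07 rad/s
X_L = ωL = 3010 Ω
X_C = 1/(ωC) = 3120 Ω
Net reactance X = X_L − X_C = -112 Ω
Z = 184 − j112 Ω
|Z| = √(184² + 112²) = 215 Ω
I = V/|Z| = 302 mA
V_L = I·|Z_L| = 0.302 × 3010 = 908 V

908 V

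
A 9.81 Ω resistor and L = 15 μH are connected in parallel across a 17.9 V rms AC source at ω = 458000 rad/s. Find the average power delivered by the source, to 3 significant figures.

32.7 W

X_L = ωL = 6.87 Ω
Parallel: admittances add. Y = 1/R + 1/(jωL)
Y = (0.102 − j0.146) S
|Y| = 0.178 S → |Z| = 1/|Y| = 5.63 Ω, ∠Z = −∠Y = 55.0°
I = V/|Z| = 3.18 A
P = VI cos φ = 17.9 × 3.18 × cos(55.0°) = 32.7 W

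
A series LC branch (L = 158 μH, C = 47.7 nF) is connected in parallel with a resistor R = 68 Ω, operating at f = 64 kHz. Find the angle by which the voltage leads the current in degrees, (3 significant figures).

80.5°

ω = 2πf = 402100 rad/s
X_L = ωL = 63.5 Ω
X_C = 1/(ωC) = 52.1 Ω
Branch 1: Z₁ = R = 68.0 Ω
Branch 2 (series LC): Z₂ = j(X_L − X_C) = j11.4 Ω
Parallel: Z = Z₁Z₂/(Z₁+Z₂), |Z| = 11.2 Ω, ∠Z = 80.5°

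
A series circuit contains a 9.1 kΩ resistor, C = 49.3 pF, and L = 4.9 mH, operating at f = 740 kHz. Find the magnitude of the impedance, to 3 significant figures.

ω = 2πf = 4.65e+06 rad/s
X_L = ωL = 22800 Ω
X_C = 1/(ωC) = 4360 Ω
Net reactance X = X_L − X_C = 18400 Ω
Z = 9100 + j18400 Ω
|Z| = √(9100² + 18400²) = 20500 Ω

20500 Ω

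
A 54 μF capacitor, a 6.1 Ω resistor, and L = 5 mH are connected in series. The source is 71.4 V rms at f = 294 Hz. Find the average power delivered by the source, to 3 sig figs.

822 W

ω = 2πf = 1847 rad/s
X_L = ωL = 9.24 Ω
X_C = 1/(ωC) = 10.0 Ω
Net reactance X = X_L − X_C = -0.789 Ω
Z = 6.10 − j0.789 Ω
|Z| = √(6.10² + 0.789²) = 6.15 Ω
∠Z = arctan(-0.789/6.10) = -7.37°
I = V/|Z| = 11.6 A
P = VI cos φ = 71.4 × 11.6 × cos(-7.37°) = 822 W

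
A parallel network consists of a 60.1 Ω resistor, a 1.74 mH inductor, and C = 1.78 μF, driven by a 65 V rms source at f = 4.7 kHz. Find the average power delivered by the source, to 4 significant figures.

70.30 W

ω = 2πf = 29530 rad/s
X_L = ωL = 51.38 Ω
X_C = 1/(ωC) = 19.02 Ω
Parallel: admittances add. Y = 1/R + 1/(jωL) + jωC
Y = (0.01664 + j0.03310) S
|Y| = 0.03705 S → |Z| = 1/|Y| = 26.99 Ω, ∠Z = −∠Y = -63.31°
I = V/|Z| = 2.408 A
P = VI cos φ = 65 × 2.408 × cos(-63.31°) = 70.30 W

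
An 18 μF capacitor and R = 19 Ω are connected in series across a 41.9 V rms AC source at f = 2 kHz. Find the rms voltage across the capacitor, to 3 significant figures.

ω = 2πf = 12570 rad/s
X_C = 1/(ωC) = 4.42 Ω
Z = 19.0 − j4.42 Ω
|Z| = √(19.0² + 4.42²) = 19.5 Ω
I = V/|Z| = 2.15 A
V_C = I·|Z_C| = 2.15 × 4.42 = 9.50 V

9.50 V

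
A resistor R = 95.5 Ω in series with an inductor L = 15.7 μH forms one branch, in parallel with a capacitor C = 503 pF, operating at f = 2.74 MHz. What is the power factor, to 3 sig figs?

ω = 2πf = 1.722e+07 rad/s
X_L = ωL = 270 Ω
X_C = 1/(ωC) = 115 Ω
Branch 1 (R+jX_L): Z₁ = 95.5 + j270 Ω, |Z₁| = 287 Ω
Branch 2 (−jX_C): Z₂ = −j115 Ω
Parallel: Z = Z₁Z₂/(Z₁+Z₂), |Z| = 182 Ω, ∠Z = -77.8°
cos φ = cos(-77.8°) = 0.211

0.211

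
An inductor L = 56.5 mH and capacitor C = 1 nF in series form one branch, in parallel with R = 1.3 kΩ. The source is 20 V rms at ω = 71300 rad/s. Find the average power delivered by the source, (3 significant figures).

308 mW

X_L = ωL = 4030 Ω
X_C = 1/(ωC) = 14000 Ω
Branch 1: Z₁ = R = 1300 Ω
Branch 2 (series LC): Z₂ = j(X_L − X_C) = −j10000 Ω
Parallel: Z = Z₁Z₂/(Z₁+Z₂), |Z| = 1290 Ω, ∠Z = -7.41°
I = V/|Z| = 15.5 mA
P = VI cos φ = 20 × 0.0155 × cos(-7.41°) = 308 mW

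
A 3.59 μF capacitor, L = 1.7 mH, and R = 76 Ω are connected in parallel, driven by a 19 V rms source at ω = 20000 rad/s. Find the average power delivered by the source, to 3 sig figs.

X_L = ωL = 34.0 Ω
X_C = 1/(ωC) = 13.9 Ω
Parallel: admittances add. Y = 1/R + 1/(jωL) + jωC
Y = (0.0132 + j0.0424) S
|Y| = 0.0444 S → |Z| = 1/|Y| = 22.5 Ω, ∠Z = −∠Y = -72.8°
I = V/|Z| = 843 mA
P = VI cos φ = 19 × 0.843 × cos(-72.8°) = 4.75 W

4.75 W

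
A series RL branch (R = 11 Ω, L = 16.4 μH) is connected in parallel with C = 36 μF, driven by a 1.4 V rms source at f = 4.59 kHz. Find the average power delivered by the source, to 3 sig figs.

ω = 2πf = 28840 rad/s
X_L = ωL = 0.473 Ω
X_C = 1/(ωC) = 0.963 Ω
Branch 1 (R+jX_L): Z₁ = 11.0 + j0.473 Ω, |Z₁| = 11.0 Ω
Branch 2 (−jX_C): Z₂ = −j0.963 Ω
Parallel: Z = Z₁Z₂/(Z₁+Z₂), |Z| = 0.963 Ω, ∠Z = -85.0°
I = V/|Z| = 1.45 A
P = VI cos φ = 1.4 × 1.45 × cos(-85.0°) = 178 mW

178 mW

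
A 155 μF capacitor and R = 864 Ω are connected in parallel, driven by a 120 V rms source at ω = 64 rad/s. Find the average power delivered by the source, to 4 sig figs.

16.67 W

X_C = 1/(ωC) = 100.8 Ω
Parallel: admittances add. Y = 1/R + jωC
Y = (0.001157 + j0.009920) S
|Y| = 0.009987 S → |Z| = 1/|Y| = 100.1 Ω, ∠Z = −∠Y = -83.35°
I = V/|Z| = 1.198 A
P = VI cos φ = 120 × 1.198 × cos(-83.35°) = 16.67 W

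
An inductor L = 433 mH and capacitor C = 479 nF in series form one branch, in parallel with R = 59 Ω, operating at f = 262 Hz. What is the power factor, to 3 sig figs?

0.994

ω = 2πf = 1646 rad/s
X_L = ωL = 713 Ω
X_C = 1/(ωC) = 1270 Ω
Branch 1: Z₁ = R = 59.0 Ω
Branch 2 (series LC): Z₂ = j(X_L − X_C) = −j555 Ω
Parallel: Z = Z₁Z₂/(Z₁+Z₂), |Z| = 58.7 Ω, ∠Z = -6.06°
cos φ = cos(-6.06°) = 0.994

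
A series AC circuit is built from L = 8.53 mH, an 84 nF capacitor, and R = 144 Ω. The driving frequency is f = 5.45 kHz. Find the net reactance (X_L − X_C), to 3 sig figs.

ω = 2πf = 34240 rad/s
X_L = ωL = 292 Ω
X_C = 1/(ωC) = 348 Ω
X = 292 − 348 = -55.6 Ω

-55.6 Ω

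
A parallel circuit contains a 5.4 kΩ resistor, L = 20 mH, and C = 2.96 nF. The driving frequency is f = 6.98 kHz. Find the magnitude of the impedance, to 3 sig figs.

ω = 2πf = 43860 rad/s
X_L = ωL = 877 Ω
X_C = 1/(ωC) = 7700 Ω
Parallel: admittances add. Y = 1/R + 1/(jωL) + jωC
Y = (0.000185 − j0.00101) S
|Y| = 0.00103 S → |Z| = 1/|Y| = 974 Ω, ∠Z = −∠Y = 79.6°

974 Ω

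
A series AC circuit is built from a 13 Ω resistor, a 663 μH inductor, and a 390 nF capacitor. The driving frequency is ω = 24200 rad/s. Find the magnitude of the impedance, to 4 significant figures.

90.85 Ω

X_L = ωL = 16.04 Ω
X_C = 1/(ωC) = 106.0 Ω
Net reactance X = X_L − X_C = -89.91 Ω
Z = 13.00 − j89.91 Ω
|Z| = √(13.00² + 89.91²) = 90.85 Ω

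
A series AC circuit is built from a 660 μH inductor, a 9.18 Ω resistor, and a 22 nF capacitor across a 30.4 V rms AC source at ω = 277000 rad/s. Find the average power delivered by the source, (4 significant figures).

X_L = ωL = 182.8 Ω
X_C = 1/(ωC) = 164.1 Ω
Net reactance X = X_L − X_C = 18.72 Ω
Z = 9.180 + j18.72 Ω
|Z| = √(9.180² + 18.72²) = 20.85 Ω
∠Z = arctan(18.72/9.180) = 63.88°
I = V/|Z| = 1.458 A
P = VI cos φ = 30.4 × 1.458 × cos(63.88°) = 19.51 W

19.51 W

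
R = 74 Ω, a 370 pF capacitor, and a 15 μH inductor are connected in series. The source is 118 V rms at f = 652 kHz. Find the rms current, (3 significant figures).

196 mA

ω = 2πf = 4.097e+06 rad/s
X_L = ωL = 61.4 Ω
X_C = 1/(ωC) = 660 Ω
Net reactance X = X_L − X_C = -598 Ω
Z = 74.0 − j598 Ω
|Z| = √(74.0² + 598²) = 603 Ω
I = V/|Z| = 118/603 = 196 mA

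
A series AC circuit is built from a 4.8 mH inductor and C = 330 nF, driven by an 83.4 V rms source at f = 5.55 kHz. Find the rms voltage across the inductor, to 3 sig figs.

173 V

ω = 2πf = 34870 rad/s
X_L = ωL = 167 Ω
X_C = 1/(ωC) = 86.9 Ω
Net reactance X = X_L − X_C = 80.5 Ω
Z = j80.5 Ω
|Z| = √(0² + 80.5²) = 80.5 Ω
I = V/|Z| = 1.04 A
V_L = I·|Z_L| = 1.04 × 167 = 173 V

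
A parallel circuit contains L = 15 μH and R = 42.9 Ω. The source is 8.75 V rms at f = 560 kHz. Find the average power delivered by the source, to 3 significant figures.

1.78 W

ω = 2πf = 3.519e+06 rad/s
X_L = ωL = 52.8 Ω
Parallel: admittances add. Y = 1/R + 1/(jωL)
Y = (0.0233 − j0.0189) S
|Y| = 0.0300 S → |Z| = 1/|Y| = 33.3 Ω, ∠Z = −∠Y = 39.1°
I = V/|Z| = 263 mA
P = VI cos φ = 8.75 × 0.263 × cos(39.1°) = 1.78 W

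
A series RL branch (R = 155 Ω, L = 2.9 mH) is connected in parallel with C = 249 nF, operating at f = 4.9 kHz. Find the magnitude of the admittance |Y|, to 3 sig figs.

6.87 mS

ω = 2πf = 30790 rad/s
X_L = ωL = 89.3 Ω
X_C = 1/(ωC) = 130 Ω
Branch 1 (R+jX_L): Z₁ = 155 + j89.3 Ω, |Z₁| = 179 Ω
Branch 2 (−jX_C): Z₂ = −j130 Ω
Parallel: Z = Z₁Z₂/(Z₁+Z₂), |Z| = 145 Ω, ∠Z = -45.2°
|Y| = 1/|Z| = 6.87 mS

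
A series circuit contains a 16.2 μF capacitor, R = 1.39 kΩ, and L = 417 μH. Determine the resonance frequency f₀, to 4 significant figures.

1.936 kHz

ω₀ = 1/√(LC) = 1/√(0.000417 × 1.62e-05) = 12170 rad/s
f₀ = ω₀/(2π) = 1.936 kHz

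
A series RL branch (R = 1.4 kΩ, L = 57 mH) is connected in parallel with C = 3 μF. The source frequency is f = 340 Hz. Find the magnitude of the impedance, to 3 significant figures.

157 Ω

ω = 2πf = 2136 rad/s
X_L = ωL = 122 Ω
X_C = 1/(ωC) = 156 Ω
Branch 1 (R+jX_L): Z₁ = 1400 + j122 Ω, |Z₁| = 1410 Ω
Branch 2 (−jX_C): Z₂ = −j156 Ω
Parallel: Z = Z₁Z₂/(Z₁+Z₂), |Z| = 157 Ω, ∠Z = -83.6°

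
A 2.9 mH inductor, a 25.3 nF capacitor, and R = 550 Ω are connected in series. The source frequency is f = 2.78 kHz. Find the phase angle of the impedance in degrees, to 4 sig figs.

-76.04°

ω = 2πf = 17470 rad/s
X_L = ωL = 50.66 Ω
X_C = 1/(ωC) = 2263 Ω
Net reactance X = X_L − X_C = -2212 Ω
Z = 550.0 − j2212 Ω
|Z| = √(550.0² + 2212²) = 2280 Ω
∠Z = arctan(-2212/550.0) = -76.04°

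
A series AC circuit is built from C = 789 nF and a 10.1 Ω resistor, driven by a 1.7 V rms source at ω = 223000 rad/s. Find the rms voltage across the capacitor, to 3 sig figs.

X_C = 1/(ωC) = 5.68 Ω
Z = 10.1 − j5.68 Ω
|Z| = √(10.1² + 5.68²) = 11.6 Ω
I = V/|Z| = 147 mA
V_C = I·|Z_C| = 0.147 × 5.68 = 0.834 V

0.834 V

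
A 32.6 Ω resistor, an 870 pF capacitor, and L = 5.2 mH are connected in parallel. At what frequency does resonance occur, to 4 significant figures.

ω₀ = 1/√(LC) = 1/√(0.0052 × 8.7e-10) = 470200 rad/s
f₀ = ω₀/(2π) = 74.83 kHz

74.83 kHz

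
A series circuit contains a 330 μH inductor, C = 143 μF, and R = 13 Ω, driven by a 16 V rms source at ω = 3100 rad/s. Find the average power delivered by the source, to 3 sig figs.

19.5 W

X_L = ωL = 1.02 Ω
X_C = 1/(ωC) = 2.26 Ω
Net reactance X = X_L − X_C = -1.23 Ω
Z = 13.0 − j1.23 Ω
|Z| = √(13.0² + 1.23²) = 13.1 Ω
∠Z = arctan(-1.23/13.0) = -5.42°
I = V/|Z| = 1.23 A
P = VI cos φ = 16 × 1.23 × cos(-5.42°) = 19.5 W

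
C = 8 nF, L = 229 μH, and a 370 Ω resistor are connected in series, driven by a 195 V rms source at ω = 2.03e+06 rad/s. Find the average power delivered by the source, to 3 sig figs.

47.0 W

X_L = ωL = 465 Ω
X_C = 1/(ωC) = 61.6 Ω
Net reactance X = X_L − X_C = 403 Ω
Z = 370 + j403 Ω
|Z| = √(370² + 403²) = 547 Ω
∠Z = arctan(403/370) = 47.5°
I = V/|Z| = 356 mA
P = VI cos φ = 195 × 0.356 × cos(47.5°) = 47.0 W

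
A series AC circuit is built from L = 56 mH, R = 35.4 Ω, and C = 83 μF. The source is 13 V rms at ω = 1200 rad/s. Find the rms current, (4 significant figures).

193.4 mA

X_L = ωL = 67.20 Ω
X_C = 1/(ωC) = 10.04 Ω
Net reactance X = X_L − X_C = 57.16 Ω
Z = 35.40 + j57.16 Ω
|Z| = √(35.40² + 57.16²) = 67.23 Ω
I = V/|Z| = 13/67.23 = 193.4 mA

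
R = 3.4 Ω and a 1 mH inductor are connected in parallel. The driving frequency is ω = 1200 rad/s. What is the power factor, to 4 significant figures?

X_L = ωL = 1.200 Ω
Parallel: admittances add. Y = 1/R + 1/(jωL)
Y = (0.2941 − j0.8333) S
|Y| = 0.8837 S → |Z| = 1/|Y| = 1.132 Ω, ∠Z = −∠Y = 70.56°
cos φ = cos(70.56°) = 0.3328

0.3328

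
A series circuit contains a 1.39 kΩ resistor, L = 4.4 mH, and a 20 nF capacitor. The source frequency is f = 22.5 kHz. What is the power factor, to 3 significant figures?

0.982

ω = 2πf = 141400 rad/s
X_L = ωL = 622 Ω
X_C = 1/(ωC) = 354 Ω
Net reactance X = X_L − X_C = 268 Ω
Z = 1390 + j268 Ω
|Z| = √(1390² + 268²) = 1420 Ω
∠Z = arctan(268/1390) = 10.9°
cos φ = cos(10.9°) = 0.982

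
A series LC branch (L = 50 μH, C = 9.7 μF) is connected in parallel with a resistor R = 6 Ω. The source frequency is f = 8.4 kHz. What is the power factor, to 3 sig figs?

ω = 2πf = 52780 rad/s
X_L = ωL = 2.64 Ω
X_C = 1/(ωC) = 1.95 Ω
Branch 1: Z₁ = R = 6.00 Ω
Branch 2 (series LC): Z₂ = j(X_L − X_C) = j0.686 Ω
Parallel: Z = Z₁Z₂/(Z₁+Z₂), |Z| = 0.681 Ω, ∠Z = 83.5°
cos φ = cos(83.5°) = 0.114

0.114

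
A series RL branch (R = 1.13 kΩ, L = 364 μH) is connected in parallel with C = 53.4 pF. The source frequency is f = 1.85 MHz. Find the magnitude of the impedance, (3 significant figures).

ω = 2πf = 1.162e+07 rad/s
X_L = ωL = 4230 Ω
X_C = 1/(ωC) = 1610 Ω
Branch 1 (R+jX_L): Z₁ = 1130 + j4230 Ω, |Z₁| = 4380 Ω
Branch 2 (−jX_C): Z₂ = −j1610 Ω
Parallel: Z = Z₁Z₂/(Z₁+Z₂), |Z| = 2470 Ω, ∠Z = -81.6°

2470 Ω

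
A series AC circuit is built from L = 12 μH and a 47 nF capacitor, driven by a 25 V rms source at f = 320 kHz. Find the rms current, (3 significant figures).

1.85 A

ω = 2πf = 2.011e+06 rad/s
X_L = ωL = 24.1 Ω
X_C = 1/(ωC) = 10.6 Ω
Net reactance X = X_L − X_C = 13.5 Ω
Z = j13.5 Ω
|Z| = √(0² + 13.5²) = 13.5 Ω
I = V/|Z| = 25/13.5 = 1.85 A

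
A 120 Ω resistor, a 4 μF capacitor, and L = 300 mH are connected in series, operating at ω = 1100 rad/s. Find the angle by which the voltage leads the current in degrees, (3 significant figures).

40.6°

X_L = ωL = 330 Ω
X_C = 1/(ωC) = 227 Ω
Net reactance X = X_L − X_C = 103 Ω
Z = 120 + j103 Ω
|Z| = √(120² + 103²) = 158 Ω
∠Z = arctan(103/120) = 40.6°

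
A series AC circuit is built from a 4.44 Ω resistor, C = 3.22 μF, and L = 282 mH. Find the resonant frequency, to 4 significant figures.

167.0 Hz

ω₀ = 1/√(LC) = 1/√(0.282 × 3.22e-06) = 1049 rad/s
f₀ = ω₀/(2π) = 167.0 Hz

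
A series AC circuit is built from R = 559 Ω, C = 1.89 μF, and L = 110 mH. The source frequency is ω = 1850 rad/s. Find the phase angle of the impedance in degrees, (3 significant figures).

X_L = ωL = 204 Ω
X_C = 1/(ωC) = 286 Ω
Net reactance X = X_L − X_C = -82.5 Ω
Z = 559 − j82.5 Ω
|Z| = √(559² + 82.5²) = 565 Ω
∠Z = arctan(-82.5/559) = -8.40°

-8.40°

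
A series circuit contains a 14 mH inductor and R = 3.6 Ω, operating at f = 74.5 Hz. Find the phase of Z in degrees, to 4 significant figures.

61.22°

ω = 2πf = 468.1 rad/s
X_L = ωL = 6.553 Ω
Z = 3.600 + j6.553 Ω
|Z| = √(3.600² + 6.553²) = 7.477 Ω
∠Z = arctan(6.553/3.600) = 61.22°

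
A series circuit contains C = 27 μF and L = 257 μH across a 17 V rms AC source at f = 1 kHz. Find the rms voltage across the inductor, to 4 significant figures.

ω = 2πf = 6283 rad/s
X_L = ωL = 1.615 Ω
X_C = 1/(ωC) = 5.895 Ω
Net reactance X = X_L − X_C = -4.280 Ω
Z = − j4.280 Ω
|Z| = √(0² + 4.280²) = 4.280 Ω
I = V/|Z| = 3.972 A
V_L = I·|Z_L| = 3.972 × 1.615 = 6.414 V

6.414 V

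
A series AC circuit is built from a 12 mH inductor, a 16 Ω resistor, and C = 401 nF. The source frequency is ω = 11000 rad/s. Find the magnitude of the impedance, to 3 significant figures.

96.0 Ω

X_L = ωL = 132 Ω
X_C = 1/(ωC) = 227 Ω
Net reactance X = X_L − X_C = -94.7 Ω
Z = 16.0 − j94.7 Ω
|Z| = √(16.0² + 94.7²) = 96.0 Ω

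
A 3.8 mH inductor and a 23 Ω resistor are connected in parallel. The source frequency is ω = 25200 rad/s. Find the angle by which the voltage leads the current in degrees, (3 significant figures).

X_L = ωL = 95.8 Ω
Parallel: admittances add. Y = 1/R + 1/(jωL)
Y = (0.0435 − j0.0104) S
|Y| = 0.0447 S → |Z| = 1/|Y| = 22.4 Ω, ∠Z = −∠Y = 13.5°

13.5°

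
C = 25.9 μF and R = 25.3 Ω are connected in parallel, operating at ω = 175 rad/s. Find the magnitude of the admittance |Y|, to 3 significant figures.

39.8 mS

X_C = 1/(ωC) = 221 Ω
Parallel: admittances add. Y = 1/R + jωC
Y = (0.0395 + j0.00453) S
|Y| = 0.0398 S → |Z| = 1/|Y| = 25.1 Ω, ∠Z = −∠Y = -6.54°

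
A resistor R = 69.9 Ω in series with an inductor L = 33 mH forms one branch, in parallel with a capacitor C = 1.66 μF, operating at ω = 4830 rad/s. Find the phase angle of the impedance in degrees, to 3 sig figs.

-50.1°

X_L = ωL = 159 Ω
X_C = 1/(ωC) = 125 Ω
Branch 1 (R+jX_L): Z₁ = 69.9 + j159 Ω, |Z₁| = 174 Ω
Branch 2 (−jX_C): Z₂ = −j125 Ω
Parallel: Z = Z₁Z₂/(Z₁+Z₂), |Z| = 278 Ω, ∠Z = -50.1°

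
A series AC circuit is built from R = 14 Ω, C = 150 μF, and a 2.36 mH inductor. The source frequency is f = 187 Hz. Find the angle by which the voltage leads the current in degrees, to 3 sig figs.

ω = 2πf = 1175 rad/s
X_L = ωL = 2.77 Ω
X_C = 1/(ωC) = 5.67 Ω
Net reactance X = X_L − X_C = -2.90 Ω
Z = 14.0 − j2.90 Ω
|Z| = √(14.0² + 2.90²) = 14.3 Ω
∠Z = arctan(-2.90/14.0) = -11.7°

-11.7°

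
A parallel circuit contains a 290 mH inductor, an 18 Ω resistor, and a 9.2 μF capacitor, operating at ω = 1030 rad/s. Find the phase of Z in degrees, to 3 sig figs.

-6.29°

X_L = ωL = 299 Ω
X_C = 1/(ωC) = 106 Ω
Parallel: admittances add. Y = 1/R + 1/(jωL) + jωC
Y = (0.0556 + j0.00613) S
|Y| = 0.0559 S → |Z| = 1/|Y| = 17.9 Ω, ∠Z = −∠Y = -6.29°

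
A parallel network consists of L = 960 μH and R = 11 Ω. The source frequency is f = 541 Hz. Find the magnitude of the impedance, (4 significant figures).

3.128 Ω

ω = 2πf = 3399 rad/s
X_L = ωL = 3.263 Ω
Parallel: admittances add. Y = 1/R + 1/(jωL)
Y = (0.09091 − j0.3064) S
|Y| = 0.3196 S → |Z| = 1/|Y| = 3.128 Ω, ∠Z = −∠Y = 73.48°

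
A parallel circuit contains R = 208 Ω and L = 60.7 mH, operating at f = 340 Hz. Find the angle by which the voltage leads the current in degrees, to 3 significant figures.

58.1°

ω = 2πf = 2136 rad/s
X_L = ωL = 130 Ω
Parallel: admittances add. Y = 1/R + 1/(jωL)
Y = (0.00481 − j0.00771) S
|Y| = 0.00909 S → |Z| = 1/|Y| = 110 Ω, ∠Z = −∠Y = 58.1°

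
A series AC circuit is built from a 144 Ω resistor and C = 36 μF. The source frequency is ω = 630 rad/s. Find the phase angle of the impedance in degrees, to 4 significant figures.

-17.02°

X_C = 1/(ωC) = 44.09 Ω
Z = 144.0 − j44.09 Ω
|Z| = √(144.0² + 44.09²) = 150.6 Ω
∠Z = arctan(-44.09/144.0) = -17.02°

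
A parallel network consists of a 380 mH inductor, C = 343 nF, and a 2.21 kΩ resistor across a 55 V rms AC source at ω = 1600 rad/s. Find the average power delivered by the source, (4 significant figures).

X_L = ωL = 608.0 Ω
X_C = 1/(ωC) = 1822 Ω
Parallel: admittances add. Y = 1/R + 1/(jωL) + jωC
Y = (0.0004525 − j0.001096) S
|Y| = 0.001186 S → |Z| = 1/|Y| = 843.4 Ω, ∠Z = −∠Y = 67.57°
I = V/|Z| = 65.21 mA
P = VI cos φ = 55 × 0.06521 × cos(67.57°) = 1.369 W

1.369 W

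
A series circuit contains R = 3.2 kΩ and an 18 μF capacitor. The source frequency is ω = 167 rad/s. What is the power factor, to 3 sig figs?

X_C = 1/(ωC) = 333 Ω
Z = 3200 − j333 Ω
|Z| = √(3200² + 333²) = 3220 Ω
∠Z = arctan(-333/3200) = -5.94°
cos φ = cos(-5.94°) = 0.995

0.995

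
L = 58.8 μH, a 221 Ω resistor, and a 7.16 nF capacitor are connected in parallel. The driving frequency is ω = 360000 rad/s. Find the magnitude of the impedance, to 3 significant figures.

X_L = ωL = 21.2 Ω
X_C = 1/(ωC) = 388 Ω
Parallel: admittances add. Y = 1/R + 1/(jωL) + jωC
Y = (0.00452 − j0.0447) S
|Y| = 0.0449 S → |Z| = 1/|Y| = 22.3 Ω, ∠Z = −∠Y = 84.2°

22.3 Ω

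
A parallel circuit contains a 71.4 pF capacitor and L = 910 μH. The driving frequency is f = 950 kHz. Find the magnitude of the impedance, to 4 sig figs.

4131 Ω

ω = 2πf = 5.969e+06 rad/s
X_L = ωL = 5432 Ω
X_C = 1/(ωC) = 2346 Ω
Parallel: admittances add. Y = 1/(jωL) + jωC
Y = (0 + j0.0002421) S
|Y| = 0.0002421 S → |Z| = 1/|Y| = 4131 Ω, ∠Z = −∠Y = -90.00°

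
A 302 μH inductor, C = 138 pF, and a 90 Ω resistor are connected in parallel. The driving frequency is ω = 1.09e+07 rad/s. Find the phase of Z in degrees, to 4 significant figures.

-6.166°

X_L = ωL = 3292 Ω
X_C = 1/(ωC) = 664.8 Ω
Parallel: admittances add. Y = 1/R + 1/(jωL) + jωC
Y = (0.01111 + j0.001200) S
|Y| = 0.01118 S → |Z| = 1/|Y| = 89.48 Ω, ∠Z = −∠Y = -6.166°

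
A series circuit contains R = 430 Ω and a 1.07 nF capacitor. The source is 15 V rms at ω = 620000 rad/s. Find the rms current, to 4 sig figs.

9.569 mA

X_C = 1/(ωC) = 1507 Ω
Z = 430.0 − j1507 Ω
|Z| = √(430.0² + 1507²) = 1568 Ω
I = V/|Z| = 15/1568 = 9.569 mA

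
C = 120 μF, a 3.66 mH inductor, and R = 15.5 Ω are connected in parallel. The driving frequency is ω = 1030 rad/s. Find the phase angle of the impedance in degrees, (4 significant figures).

65.52°

X_L = ωL = 3.770 Ω
X_C = 1/(ωC) = 8.091 Ω
Parallel: admittances add. Y = 1/R + 1/(jωL) + jωC
Y = (0.06452 − j0.1417) S
|Y| = 0.1557 S → |Z| = 1/|Y| = 6.424 Ω, ∠Z = −∠Y = 65.52°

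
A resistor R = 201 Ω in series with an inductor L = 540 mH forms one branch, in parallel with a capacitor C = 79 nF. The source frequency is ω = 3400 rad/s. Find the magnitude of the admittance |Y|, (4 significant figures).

276.0 μS

X_L = ωL = 1836 Ω
X_C = 1/(ωC) = 3723 Ω
Branch 1 (R+jX_L): Z₁ = 201.0 + j1836 Ω, |Z₁| = 1847 Ω
Branch 2 (−jX_C): Z₂ = −j3723 Ω
Parallel: Z = Z₁Z₂/(Z₁+Z₂), |Z| = 3624 Ω, ∠Z = 77.67°
|Y| = 1/|Z| = 276.0 μS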